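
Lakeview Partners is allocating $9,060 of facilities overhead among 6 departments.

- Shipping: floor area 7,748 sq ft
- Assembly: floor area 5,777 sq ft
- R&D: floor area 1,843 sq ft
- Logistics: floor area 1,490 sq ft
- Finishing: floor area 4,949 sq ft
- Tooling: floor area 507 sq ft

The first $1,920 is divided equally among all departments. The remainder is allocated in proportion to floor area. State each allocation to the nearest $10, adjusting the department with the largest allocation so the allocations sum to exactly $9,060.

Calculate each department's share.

First tranche $1,920 split equally: $320 each.
Remainder $7,140 by floor area (total 22,314): Shipping 2,479.19 → $2,480; Assembly 1,848.52 → $1,850; R&D 589.72 → $590; Logistics 476.77 → $480; Finishing 1,583.57 → $1,580; Tooling 162.23 → $160.
Totals: Shipping $320 + $2,480 = $2,800; Assembly $320 + $1,850 = $2,170; R&D $320 + $590 = $910; Logistics $320 + $480 = $800; Finishing $320 + $1,580 = $1,900; Tooling $320 + $160 = $480.

Shipping: $2,800 · Assembly: $2,170 · R&D: $910 · Logistics: $800 · Finishing: $1,900 · Tooling: $480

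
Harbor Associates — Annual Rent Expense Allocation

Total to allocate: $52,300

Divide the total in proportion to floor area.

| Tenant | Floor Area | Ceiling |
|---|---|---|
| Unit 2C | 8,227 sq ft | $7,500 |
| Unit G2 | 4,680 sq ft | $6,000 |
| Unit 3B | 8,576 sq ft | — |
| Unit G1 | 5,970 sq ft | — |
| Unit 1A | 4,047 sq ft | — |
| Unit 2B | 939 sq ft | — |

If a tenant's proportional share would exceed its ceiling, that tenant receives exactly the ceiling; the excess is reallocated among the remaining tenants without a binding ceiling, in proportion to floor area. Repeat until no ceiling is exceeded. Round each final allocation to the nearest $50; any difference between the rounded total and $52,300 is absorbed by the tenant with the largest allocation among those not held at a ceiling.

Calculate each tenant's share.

Total floor area = 32,439.
Pro-rata shares before constraints: Unit 2C 13,264.04; Unit G2 7,545.36; Unit 3B 13,826.71; Unit G1 9,625.17; Unit 1A 6,524.80; Unit 2B 1,513.91.
Cap binds for Unit 2C ($7,500), Unit G2 ($6,000); balance $38,800 reallocated over remaining floor area 19,532.
Redistributed shares: Unit 3B 17,036.08 → $17,050; Unit G1 11,859.31 → $11,850; Unit 1A 8,039.30 → $8,050; Unit 2B 1,865.31 → $1,850.

Unit 2C: $7,500; Unit G2: $6,000; Unit 3B: $17,050; Unit G1: $11,850; Unit 1A: $8,050; Unit 2B: $1,850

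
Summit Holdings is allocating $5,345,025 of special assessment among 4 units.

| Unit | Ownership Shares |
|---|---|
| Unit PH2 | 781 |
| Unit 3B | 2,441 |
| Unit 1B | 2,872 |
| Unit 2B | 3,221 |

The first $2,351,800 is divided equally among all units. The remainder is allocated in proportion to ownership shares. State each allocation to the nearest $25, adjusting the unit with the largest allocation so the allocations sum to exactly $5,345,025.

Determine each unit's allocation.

Equal tier: $2,351,800 ÷ 4 = $587,950 apiece.
Remainder $2,993,225 by ownership shares (total 9,315): Unit PH2 250,961.75 → $250,950; Unit 3B 784,375.98 → $784,375; Unit 1B 922,870.87 → $922,875; Unit 2B 1,035,016.40 → $1,035,025.
Totals: Unit PH2 $587,950 + $250,950 = $838,900; Unit 3B $587,950 + $784,375 = $1,372,325; Unit 1B $587,950 + $922,875 = $1,510,825; Unit 2B $587,950 + $1,035,025 = $1,622,975.

Unit PH2: $838,900; Unit 3B: $1,372,325; Unit 1B: $1,510,825; Unit 2B: $1,622,975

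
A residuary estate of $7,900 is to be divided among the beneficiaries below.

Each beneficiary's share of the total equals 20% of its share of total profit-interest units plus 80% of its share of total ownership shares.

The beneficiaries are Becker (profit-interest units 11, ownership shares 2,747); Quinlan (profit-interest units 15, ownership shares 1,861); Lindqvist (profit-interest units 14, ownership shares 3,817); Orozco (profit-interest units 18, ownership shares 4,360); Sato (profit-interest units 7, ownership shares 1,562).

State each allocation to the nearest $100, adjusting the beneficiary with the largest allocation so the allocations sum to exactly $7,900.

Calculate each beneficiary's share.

Totals — profit-interest units 65, ownership shares 14,347.
Combined weights (20% profit-interest units + 80% ownership shares): Becker 0.1870; Quinlan 0.1499; Lindqvist 0.2559; Orozco 0.2985; Sato 0.1086.
Pro-rata amounts: Becker 1,477.47; Quinlan 1,184.40; Lindqvist 2,021.74; Orozco 2,358.16; Sato 858.23.
Rounded to nearest $100: Becker $1,500; Quinlan $1,200; Lindqvist $2,000; Orozco $2,400; Sato $900. Sum = $8,000.
Difference $7,900 − $8,000 = −$100 applied to largest allocation (Orozco): Orozco becomes $2,300.

Becker: $1,500 · Quinlan: $1,200 · Lindqvist: $2,000 · Orozco: $2,300 · Sato: $900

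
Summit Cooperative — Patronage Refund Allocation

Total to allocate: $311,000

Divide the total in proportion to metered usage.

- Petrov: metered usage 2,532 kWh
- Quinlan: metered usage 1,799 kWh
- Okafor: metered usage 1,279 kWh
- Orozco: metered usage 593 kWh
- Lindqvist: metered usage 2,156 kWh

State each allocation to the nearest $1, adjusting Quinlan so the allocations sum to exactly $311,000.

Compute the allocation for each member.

Combined metered usage = 8,359.
Unrounded shares: Petrov 2,532/8,359 × $311,000 = 94,204.09; Quinlan 1,799/8,359 × $311,000 = 66,932.53; Okafor 1,279/8,359 × $311,000 = 47,585.72; Orozco 593/8,359 × $311,000 = 22,062.81; Lindqvist 2,156/8,359 × $311,000 = 80,214.86.
After rounding ($1): Petrov $94,204; Quinlan $66,933; Okafor $47,586; Orozco $22,063; Lindqvist $80,215. Sum = $311,001.
Difference $311,000 − $311,001 = −$1 applied to Quinlan: Quinlan becomes $66,932.

Petrov: $94,204 · Quinlan: $66,932 · Okafor: $47,586 · Orozco: $22,063 · Lindqvist: $80,215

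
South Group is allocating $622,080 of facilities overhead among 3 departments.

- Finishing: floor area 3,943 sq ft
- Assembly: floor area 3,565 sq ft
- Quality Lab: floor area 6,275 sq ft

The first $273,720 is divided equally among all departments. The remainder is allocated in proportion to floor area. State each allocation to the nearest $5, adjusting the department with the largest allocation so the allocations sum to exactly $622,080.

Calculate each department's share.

Finishing: $190,900; Assembly: $181,345; Quality Lab: $249,835

$273,720 shared equally gives $91,240 per department.
Remainder $348,360 by floor area (total 13,783): Finishing 99,657.80 → $99,660; Assembly 90,104.00 → $90,105; Quality Lab 158,598.20 → $158,600.
Rounding difference −$5 on remainder applied to Quality Lab.
Totals: Finishing $91,240 + $99,660 = $190,900; Assembly $91,240 + $90,105 = $181,345; Quality Lab $91,240 + $158,595 = $249,835.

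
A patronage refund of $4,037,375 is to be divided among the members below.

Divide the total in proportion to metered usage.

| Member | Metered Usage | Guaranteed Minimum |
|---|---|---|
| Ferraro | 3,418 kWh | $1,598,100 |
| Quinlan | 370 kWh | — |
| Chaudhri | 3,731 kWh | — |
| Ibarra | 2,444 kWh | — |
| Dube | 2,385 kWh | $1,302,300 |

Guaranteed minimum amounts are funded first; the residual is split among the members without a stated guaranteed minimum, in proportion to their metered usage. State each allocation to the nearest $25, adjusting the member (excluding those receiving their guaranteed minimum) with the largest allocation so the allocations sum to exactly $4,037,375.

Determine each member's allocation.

Guaranteed amounts: Ferraro $1,598,100; Dube $1,302,300. Balance $1,136,975.
Balance split over remaining metered usage 6,545: Quinlan 64,275.13 → $64,275; Chaudhri 648,136.55 → $648,125; Ibarra 424,563.32 → $424,575.

Ferraro: $1,598,100 · Quinlan: $64,275 · Chaudhri: $648,125 · Ibarra: $424,575 · Dube: $1,302,300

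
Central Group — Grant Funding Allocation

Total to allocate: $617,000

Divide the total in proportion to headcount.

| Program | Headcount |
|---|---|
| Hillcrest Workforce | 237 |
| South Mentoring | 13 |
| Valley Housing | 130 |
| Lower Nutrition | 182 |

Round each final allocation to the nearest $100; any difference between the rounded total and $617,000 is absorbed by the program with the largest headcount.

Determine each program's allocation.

Combined headcount = 237 + 13 + 130 + 182 = 562.
Raw shares: Hillcrest Workforce 260,193.95; South Mentoring 14,272.24; Valley Housing 142,722.42; Lower Nutrition 199,811.39.
At nearest $100: Hillcrest Workforce $260,200; South Mentoring $14,300; Valley Housing $142,700; Lower Nutrition $199,800. Sum = $617,000.
Rounded total matches; no reconciliation needed.

Hillcrest Workforce: $260,200 | South Mentoring: $14,300 | Valley Housing: $142,700 | Lower Nutrition: $199,800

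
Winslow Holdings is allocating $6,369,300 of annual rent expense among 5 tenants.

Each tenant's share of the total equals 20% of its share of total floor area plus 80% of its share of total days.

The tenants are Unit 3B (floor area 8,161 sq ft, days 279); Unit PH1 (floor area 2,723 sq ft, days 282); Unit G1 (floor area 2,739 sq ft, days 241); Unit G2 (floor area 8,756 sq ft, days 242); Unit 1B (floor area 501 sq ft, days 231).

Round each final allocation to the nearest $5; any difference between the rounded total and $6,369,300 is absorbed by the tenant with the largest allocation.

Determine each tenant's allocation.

Unit 3B: $1,569,375; Unit PH1: $1,278,595; Unit G1: $1,115,635; Unit G2: $1,454,630; Unit 1B: $951,065

Floor area total 22,880; days total 1,275.
Combined weights (20% floor area + 80% days): Unit 3B 0.2464; Unit PH1 0.2007; Unit G1 0.1752; Unit G2 0.2284; Unit 1B 0.1493.
Unrounded shares: Unit 3B 1,569,371.55; Unit PH1 1,278,596.36; Unit G1 1,115,633.81; Unit G2 1,454,630.92; Unit 1B 951,067.36.
At nearest $5: Unit 3B $1,569,370; Unit PH1 $1,278,595; Unit G1 $1,115,635; Unit G2 $1,454,630; Unit 1B $951,065. Sum = $6,369,295.
Difference $6,369,300 − $6,369,295 = +$5 applied to largest allocation (Unit 3B): Unit 3B becomes $1,569,375.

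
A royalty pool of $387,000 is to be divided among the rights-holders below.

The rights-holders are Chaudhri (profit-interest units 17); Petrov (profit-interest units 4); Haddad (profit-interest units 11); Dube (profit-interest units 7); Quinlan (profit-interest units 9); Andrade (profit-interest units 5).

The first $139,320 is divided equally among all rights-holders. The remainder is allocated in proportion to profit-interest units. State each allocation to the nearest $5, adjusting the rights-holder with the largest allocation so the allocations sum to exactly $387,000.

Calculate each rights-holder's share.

$139,320 shared equally gives $23,220 per rights-holder.
Remainder $247,680 by profit-interest units (total 53): Chaudhri 79,444.53 → $79,445; Petrov 18,692.83 → $18,695; Haddad 51,405.28 → $51,405; Dube 32,712.45 → $32,710; Quinlan 42,058.87 → $42,060; Andrade 23,366.04 → $23,365.
Totals: Chaudhri $23,220 + $79,445 = $102,665; Petrov $23,220 + $18,695 = $41,915; Haddad $23,220 + $51,405 = $74,625; Dube $23,220 + $32,710 = $55,930; Quinlan $23,220 + $42,060 = $65,280; Andrade $23,220 + $23,365 = $46,585.

Chaudhri: $102,665 · Petrov: $41,915 · Haddad: $74,625 · Dube: $55,930 · Quinlan: $65,280 · Andrade: $46,585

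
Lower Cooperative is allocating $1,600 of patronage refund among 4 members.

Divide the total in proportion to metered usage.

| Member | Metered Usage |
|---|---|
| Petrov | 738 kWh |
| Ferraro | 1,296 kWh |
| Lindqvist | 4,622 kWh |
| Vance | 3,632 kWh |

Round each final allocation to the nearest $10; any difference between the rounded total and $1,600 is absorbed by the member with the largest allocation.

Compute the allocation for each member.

Petrov: $110; Ferraro: $200; Lindqvist: $730; Vance: $560

Sum of metered usage: 10,288.
Unrounded shares: Petrov 738/10,288 × $1,600 = 114.77; Ferraro 1,296/10,288 × $1,600 = 201.56; Lindqvist 4,622/10,288 × $1,600 = 718.82; Vance 3,632/10,288 × $1,600 = 564.85.
At nearest $10: Petrov $110; Ferraro $200; Lindqvist $720; Vance $560. Sum = $1,590.
Difference $1,600 − $1,590 = +$10 applied to largest allocation (Lindqvist): Lindqvist becomes $730.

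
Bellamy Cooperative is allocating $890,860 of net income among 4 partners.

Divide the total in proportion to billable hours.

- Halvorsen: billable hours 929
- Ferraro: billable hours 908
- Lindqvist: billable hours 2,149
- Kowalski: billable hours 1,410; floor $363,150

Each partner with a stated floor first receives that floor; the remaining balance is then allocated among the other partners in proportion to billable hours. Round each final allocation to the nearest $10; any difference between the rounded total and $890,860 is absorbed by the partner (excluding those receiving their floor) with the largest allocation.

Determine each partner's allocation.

Halvorsen: $122,990; Ferraro: $120,210; Lindqvist: $284,510; Kowalski: $363,150

Guaranteed amounts: Kowalski $363,150. Residual $527,710.
Residual split over remaining billable hours 3,986: Halvorsen 122,991.12 → $122,990; Ferraro 120,210.91 → $120,210; Lindqvist 284,507.98 → $284,510.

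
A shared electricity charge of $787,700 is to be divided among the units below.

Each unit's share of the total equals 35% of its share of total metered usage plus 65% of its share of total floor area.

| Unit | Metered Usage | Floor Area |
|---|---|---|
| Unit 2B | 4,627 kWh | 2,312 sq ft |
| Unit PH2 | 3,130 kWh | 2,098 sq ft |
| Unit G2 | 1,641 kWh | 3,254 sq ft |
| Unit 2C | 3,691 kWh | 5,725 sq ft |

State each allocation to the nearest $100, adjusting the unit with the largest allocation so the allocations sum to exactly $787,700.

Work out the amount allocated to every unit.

Unit 2B: $185,900; Unit PH2: $146,200; Unit G2: $159,000; Unit 2C: $296,600

Metered usage total 13,089; floor area total 13,389.
Combined weights (35% metered usage + 65% floor area): Unit 2B 0.2360; Unit PH2 0.1855; Unit G2 0.2019; Unit 2C 0.3766.
Pro-rata amounts: Unit 2B 185,871.54; Unit PH2 146,156.55; Unit G2 158,999.86; Unit 2C 296,672.05.
Rounded to nearest $100: Unit 2B $185,900; Unit PH2 $146,200; Unit G2 $159,000; Unit 2C $296,700. Sum = $787,800.
Difference $787,700 − $787,800 = −$100 applied to largest allocation (Unit 2C): Unit 2C becomes $296,600.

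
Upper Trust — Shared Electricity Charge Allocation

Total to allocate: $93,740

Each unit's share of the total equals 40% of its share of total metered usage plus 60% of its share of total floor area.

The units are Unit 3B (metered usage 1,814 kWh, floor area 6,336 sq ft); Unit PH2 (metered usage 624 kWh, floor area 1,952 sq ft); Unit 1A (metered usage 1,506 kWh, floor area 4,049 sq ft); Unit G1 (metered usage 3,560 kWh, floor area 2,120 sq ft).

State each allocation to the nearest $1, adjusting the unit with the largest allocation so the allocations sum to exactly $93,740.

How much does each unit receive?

Unit 3B: $33,714 | Unit PH2: $10,712 | Unit 1A: $23,278 | Unit G1: $26,036

Totals — metered usage 7,504, floor area 14,457.
Combined weights (40% metered usage + 60% floor area): Unit 3B 0.3597; Unit PH2 0.1143; Unit 1A 0.2483; Unit G1 0.2778.
Raw shares: Unit 3B 33,713.99; Unit PH2 10,712.13; Unit 1A 23,277.55; Unit G1 26,036.33.
Rounded to nearest $1: Unit 3B $33,714; Unit PH2 $10,712; Unit 1A $23,278; Unit G1 $26,036. Sum = $93,740.
Sum already equals the total — no adjustment.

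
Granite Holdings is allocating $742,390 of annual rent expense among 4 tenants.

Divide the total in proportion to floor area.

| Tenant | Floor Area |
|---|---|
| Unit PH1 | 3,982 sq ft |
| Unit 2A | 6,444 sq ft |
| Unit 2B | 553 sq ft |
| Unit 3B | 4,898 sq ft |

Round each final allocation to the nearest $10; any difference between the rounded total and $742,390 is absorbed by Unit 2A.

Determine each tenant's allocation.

Unit PH1: $186,190; Unit 2A: $301,320; Unit 2B: $25,860; Unit 3B: $229,020

Floor area total: 15,877.
Proportional shares: Unit PH1 3,982/15,877 × $742,390 = 186,193.68; Unit 2A 6,444/15,877 × $742,390 = 301,313.92; Unit 2B 553/15,877 × $742,390 = 25,857.63; Unit 3B 4,898/15,877 × $742,390 = 229,024.77.
At nearest $10: Unit PH1 $186,190; Unit 2A $301,310; Unit 2B $25,860; Unit 3B $229,020. Sum = $742,380.
Difference $742,390 − $742,380 = +$10 applied to Unit 2A: Unit 2A becomes $301,320.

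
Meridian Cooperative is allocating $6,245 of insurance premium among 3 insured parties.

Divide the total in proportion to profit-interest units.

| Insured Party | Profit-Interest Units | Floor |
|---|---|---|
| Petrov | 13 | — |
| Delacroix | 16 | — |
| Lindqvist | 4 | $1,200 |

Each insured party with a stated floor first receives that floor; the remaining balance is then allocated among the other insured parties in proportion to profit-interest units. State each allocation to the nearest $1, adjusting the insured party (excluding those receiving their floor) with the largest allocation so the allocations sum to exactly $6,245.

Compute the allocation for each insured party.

Fund the minimums — Lindqvist $1,200. Balance $5,045.
Balance split over remaining profit-interest units 29: Petrov 2,261.55 → $2,262; Delacroix 2,783.45 → $2,783.

Petrov: $2,262; Delacroix: $2,783; Lindqvist: $1,200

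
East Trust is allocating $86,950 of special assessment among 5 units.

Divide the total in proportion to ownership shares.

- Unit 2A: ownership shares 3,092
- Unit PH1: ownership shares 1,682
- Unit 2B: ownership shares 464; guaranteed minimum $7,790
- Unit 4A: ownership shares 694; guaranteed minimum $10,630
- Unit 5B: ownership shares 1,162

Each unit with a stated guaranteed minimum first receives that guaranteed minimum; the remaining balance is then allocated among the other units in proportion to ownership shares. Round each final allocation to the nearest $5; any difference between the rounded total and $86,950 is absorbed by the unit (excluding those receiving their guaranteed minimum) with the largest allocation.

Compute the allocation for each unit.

Unit 2A: $35,695 · Unit PH1: $19,420 · Unit 2B: $7,790 · Unit 4A: $10,630 · Unit 5B: $13,415

Fund the minimums — Unit 2B $7,790; Unit 4A $10,630. Residual $68,530.
Residual split over remaining ownership shares 5,936: Unit 2A 35,696.56 → $35,695; Unit PH1 19,418.37 → $19,420; Unit 5B 13,415.07 → $13,415.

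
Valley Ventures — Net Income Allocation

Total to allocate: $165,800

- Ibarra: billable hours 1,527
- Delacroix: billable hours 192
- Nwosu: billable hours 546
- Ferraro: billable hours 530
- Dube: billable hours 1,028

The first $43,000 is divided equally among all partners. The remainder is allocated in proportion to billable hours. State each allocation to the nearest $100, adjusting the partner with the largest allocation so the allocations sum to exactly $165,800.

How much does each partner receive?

$43,000 shared equally gives $8,600 per partner.
Remainder $122,800 by billable hours (total 3,823): Ibarra 49,049.33 → $49,000; Delacroix 6,167.30 → $6,200; Nwosu 17,538.27 → $17,500; Ferraro 17,024.33 → $17,000; Dube 33,020.77 → $33,000.
Rounding difference +$100 on remainder applied to Ibarra.
Totals: Ibarra $8,600 + $49,100 = $57,700; Delacroix $8,600 + $6,200 = $14,800; Nwosu $8,600 + $17,500 = $26,100; Ferraro $8,600 + $17,000 = $25,600; Dube $8,600 + $33,000 = $41,600.

Ibarra: $57,700 · Delacroix: $14,800 · Nwosu: $26,100 · Ferraro: $25,600 · Dube: $41,600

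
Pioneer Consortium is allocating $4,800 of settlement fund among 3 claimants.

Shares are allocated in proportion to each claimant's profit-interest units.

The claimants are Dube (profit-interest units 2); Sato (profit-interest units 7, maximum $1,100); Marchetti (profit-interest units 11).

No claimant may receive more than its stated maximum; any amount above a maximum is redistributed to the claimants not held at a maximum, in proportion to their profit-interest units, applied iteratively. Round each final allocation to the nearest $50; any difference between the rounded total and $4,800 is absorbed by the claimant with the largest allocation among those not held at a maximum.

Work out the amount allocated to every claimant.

Dube: $550; Sato: $1,100; Marchetti: $3,150

Sum of profit-interest units: 20.
Proportional shares (ignoring caps): Dube 480.00; Sato 1,680.00; Marchetti 2,640.00.
Cap binds for Sato ($1,100); remaining pool $3,700 reallocated over remaining profit-interest units 13.
Remaining shares: Dube 569.23 → $550; Marchetti 3,130.77 → $3,150.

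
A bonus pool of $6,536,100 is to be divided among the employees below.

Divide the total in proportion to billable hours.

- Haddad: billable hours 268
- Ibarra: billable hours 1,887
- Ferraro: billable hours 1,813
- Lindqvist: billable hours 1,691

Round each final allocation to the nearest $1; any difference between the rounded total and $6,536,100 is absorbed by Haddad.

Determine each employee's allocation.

Haddad: $309,537; Ibarra: $2,179,470; Ferraro: $2,094,001; Lindqvist: $1,953,092

Sum of billable hours: 5,659.
Unrounded shares: Haddad 268/5,659 × $6,536,100 = 309,537.87; Ibarra 1,887/5,659 × $6,536,100 = 2,179,469.99; Ferraro 1,813/5,659 × $6,536,100 = 2,094,000.58; Lindqvist 1,691/5,659 × $6,536,100 = 1,953,091.55.
At nearest $1: Haddad $309,538; Ibarra $2,179,470; Ferraro $2,094,001; Lindqvist $1,953,092. Sum = $6,536,101.
Difference $6,536,100 − $6,536,101 = −$1 applied to Haddad: Haddad becomes $309,537.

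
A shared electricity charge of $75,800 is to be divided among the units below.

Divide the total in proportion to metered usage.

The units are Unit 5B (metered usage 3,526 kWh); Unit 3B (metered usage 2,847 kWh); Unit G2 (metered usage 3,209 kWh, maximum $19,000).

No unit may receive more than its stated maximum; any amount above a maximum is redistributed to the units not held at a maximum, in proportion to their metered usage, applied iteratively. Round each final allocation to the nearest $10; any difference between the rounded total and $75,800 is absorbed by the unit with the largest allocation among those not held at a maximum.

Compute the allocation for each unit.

Metered usage total: 9,582.
Proportional shares (ignoring caps): Unit 5B 27,893.01; Unit 3B 22,521.67; Unit G2 25,385.33.
Cap binds for Unit G2 ($19,000); residual $56,800 reallocated over remaining metered usage 6,373.
Remaining shares: Unit 5B 31,425.83 → $31,430; Unit 3B 25,374.17 → $25,370.

Unit 5B: $31,430 | Unit 3B: $25,370 | Unit G2: $19,000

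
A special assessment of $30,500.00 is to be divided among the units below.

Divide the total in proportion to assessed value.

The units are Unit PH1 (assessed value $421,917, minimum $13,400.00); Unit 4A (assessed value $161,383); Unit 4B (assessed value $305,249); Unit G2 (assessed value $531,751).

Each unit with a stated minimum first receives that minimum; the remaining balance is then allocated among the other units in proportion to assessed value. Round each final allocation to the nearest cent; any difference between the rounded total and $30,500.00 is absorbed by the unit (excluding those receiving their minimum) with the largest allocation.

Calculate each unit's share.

Unit PH1: $13,400.00 · Unit 4A: $2,764.12 · Unit 4B: $5,228.21 · Unit G2: $9,107.67

Minimums first: Unit PH1 $13,400.00. Remaining pool $17,100.00.
Remaining pool split over remaining assessed value 998,383: Unit 4A 2,764.1189 → $2,764.12; Unit 4B 5,228.2119 → $5,228.21; Unit G2 9,107.6692 → $9,107.67.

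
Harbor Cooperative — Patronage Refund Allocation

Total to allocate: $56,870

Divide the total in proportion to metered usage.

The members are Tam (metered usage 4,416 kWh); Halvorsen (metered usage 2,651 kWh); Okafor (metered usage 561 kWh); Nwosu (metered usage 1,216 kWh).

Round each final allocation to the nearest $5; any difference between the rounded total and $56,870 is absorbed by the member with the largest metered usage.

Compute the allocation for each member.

Total metered usage = 8,844.
Proportional shares: Tam 4,416/8,844 × $56,870 = 28,396.42; Halvorsen 2,651/8,844 × $56,870 = 17,046.85; Okafor 561/8,844 × $56,870 = 3,607.43; Nwosu 1,216/8,844 × $56,870 = 7,819.30.
Rounded to nearest $5: Tam $28,395; Halvorsen $17,045; Okafor $3,605; Nwosu $7,820. Sum = $56,865.
Difference $56,870 − $56,865 = +$5 applied to largest metered usage (Tam): Tam becomes $28,400.

Tam: $28,400; Halvorsen: $17,045; Okafor: $3,605; Nwosu: $7,820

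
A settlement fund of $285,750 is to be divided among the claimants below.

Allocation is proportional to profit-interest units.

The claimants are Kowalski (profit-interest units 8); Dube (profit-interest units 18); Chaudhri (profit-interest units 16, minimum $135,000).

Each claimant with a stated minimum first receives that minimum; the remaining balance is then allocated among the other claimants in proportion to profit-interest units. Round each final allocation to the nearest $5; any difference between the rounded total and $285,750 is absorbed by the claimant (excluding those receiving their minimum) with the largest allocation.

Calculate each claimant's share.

Kowalski: $46,385; Dube: $104,365; Chaudhri: $135,000

Minimums first: Chaudhri $135,000. Remaining pool $150,750.
Remaining pool split over remaining profit-interest units 26: Kowalski 46,384.62 → $46,385; Dube 104,365.38 → $104,365.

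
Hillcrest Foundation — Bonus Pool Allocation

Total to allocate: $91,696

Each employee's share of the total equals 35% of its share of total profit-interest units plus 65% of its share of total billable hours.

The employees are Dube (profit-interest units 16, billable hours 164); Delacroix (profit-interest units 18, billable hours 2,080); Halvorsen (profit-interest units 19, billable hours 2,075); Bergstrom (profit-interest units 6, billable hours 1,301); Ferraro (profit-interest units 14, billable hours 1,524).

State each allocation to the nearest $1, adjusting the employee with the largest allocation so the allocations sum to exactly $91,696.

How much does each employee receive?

Totals — profit-interest units 73, billable hours 7,144.
Blended shares (35% profit-interest units + 65% billable hours): Dube 0.0916; Delacroix 0.2756; Halvorsen 0.2799; Bergstrom 0.1471; Ferraro 0.2058.
Proportional shares: Dube 8,402.47; Delacroix 25,266.93; Halvorsen 25,664.86; Bergstrom 13,492.07; Ferraro 18,869.67.
At nearest $1: Dube $8,402; Delacroix $25,267; Halvorsen $25,665; Bergstrom $13,492; Ferraro $18,870. Sum = $91,696.
Rounded total matches; no reconciliation needed.

Dube: $8,402 · Delacroix: $25,267 · Halvorsen: $25,665 · Bergstrom: $13,492 · Ferraro: $18,870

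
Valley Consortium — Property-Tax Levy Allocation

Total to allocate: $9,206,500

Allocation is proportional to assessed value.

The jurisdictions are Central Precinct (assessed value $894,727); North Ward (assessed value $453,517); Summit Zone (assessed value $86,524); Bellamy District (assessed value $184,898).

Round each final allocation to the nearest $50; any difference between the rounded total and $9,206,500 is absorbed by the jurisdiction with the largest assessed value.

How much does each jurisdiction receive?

Sum of assessed value: 894,727 + 453,517 + 86,524 + 184,898 = 1,619,666.
Raw shares: Central Precinct 5,085,804.19; North Ward 2,577,879.80; Summit Zone 491,819.43; Bellamy District 1,050,996.59.
After rounding ($50): Central Precinct $5,085,800; North Ward $2,577,900; Summit Zone $491,800; Bellamy District $1,051,000. Sum = $9,206,500.
Rounded total matches; no reconciliation needed.

Central Precinct: $5,085,800 | North Ward: $2,577,900 | Summit Zone: $491,800 | Bellamy District: $1,051,000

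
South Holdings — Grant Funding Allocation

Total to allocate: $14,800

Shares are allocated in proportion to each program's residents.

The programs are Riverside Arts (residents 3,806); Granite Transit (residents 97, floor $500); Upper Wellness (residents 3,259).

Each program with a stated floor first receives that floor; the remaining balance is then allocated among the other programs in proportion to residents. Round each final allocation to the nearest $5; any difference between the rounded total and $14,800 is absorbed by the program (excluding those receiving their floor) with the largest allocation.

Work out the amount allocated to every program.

Riverside Arts: $7,705; Granite Transit: $500; Upper Wellness: $6,595

Minimums first: Granite Transit $500. Residual $14,300.
Residual split over remaining residents 7,065: Riverside Arts 7,703.58 → $7,705; Upper Wellness 6,596.42 → $6,595.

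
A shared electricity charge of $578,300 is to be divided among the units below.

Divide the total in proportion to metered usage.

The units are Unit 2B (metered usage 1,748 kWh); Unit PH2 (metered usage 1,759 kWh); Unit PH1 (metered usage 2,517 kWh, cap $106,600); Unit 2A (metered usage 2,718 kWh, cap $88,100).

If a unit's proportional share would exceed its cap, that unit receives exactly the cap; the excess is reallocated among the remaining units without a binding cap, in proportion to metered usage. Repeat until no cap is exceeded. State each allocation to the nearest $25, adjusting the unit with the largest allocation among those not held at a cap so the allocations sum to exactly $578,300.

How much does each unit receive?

Unit 2B: $191,200 | Unit PH2: $192,400 | Unit PH1: $106,600 | Unit 2A: $88,100

Combined metered usage = 8,742.
Unconstrained shares: Unit 2B 115,633.54; Unit PH2 116,361.21; Unit PH1 166,504.36; Unit 2A 179,800.89.
Held at cap: Unit PH1 ($106,600), Unit 2A ($88,100); balance $383,600 reallocated over remaining metered usage 3,507.
Remaining shares: Unit 2B 191,198.40 → $191,200; Unit PH2 192,401.60 → $192,400.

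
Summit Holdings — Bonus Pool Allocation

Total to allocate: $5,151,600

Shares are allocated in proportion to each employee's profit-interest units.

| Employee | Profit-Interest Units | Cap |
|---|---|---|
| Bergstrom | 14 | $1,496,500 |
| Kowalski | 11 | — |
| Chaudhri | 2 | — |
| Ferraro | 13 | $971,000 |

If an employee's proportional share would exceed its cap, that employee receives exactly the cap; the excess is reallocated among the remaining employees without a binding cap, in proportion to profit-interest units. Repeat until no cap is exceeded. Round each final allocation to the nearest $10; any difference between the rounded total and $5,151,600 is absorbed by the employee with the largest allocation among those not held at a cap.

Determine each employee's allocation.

Combined profit-interest units = 40.
Pro-rata shares before constraints: Bergstrom 1,803,060.00; Kowalski 1,416,690.00; Chaudhri 257,580.00; Ferraro 1,674,270.00.
Cap binds for Bergstrom ($1,496,500), Ferraro ($971,000); remaining pool $2,684,100 reallocated over remaining profit-interest units 13.
Redistributed shares: Kowalski 2,271,161.54 → $2,271,160; Chaudhri 412,938.46 → $412,940.

Bergstrom: $1,496,500; Kowalski: $2,271,160; Chaudhri: $412,940; Ferraro: $971,000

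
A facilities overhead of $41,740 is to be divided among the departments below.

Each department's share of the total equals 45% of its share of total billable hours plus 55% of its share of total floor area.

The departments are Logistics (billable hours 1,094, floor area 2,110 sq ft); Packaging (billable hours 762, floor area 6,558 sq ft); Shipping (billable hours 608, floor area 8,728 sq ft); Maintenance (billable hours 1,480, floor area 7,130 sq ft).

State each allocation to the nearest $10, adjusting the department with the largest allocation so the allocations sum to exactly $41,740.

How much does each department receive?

Logistics: $7,190; Packaging: $9,770; Shipping: $11,070; Maintenance: $13,710

Totals — billable hours 3,944, floor area 24,526.
Combined weights (45% billable hours + 55% floor area): Logistics 0.1721; Packaging 0.2340; Shipping 0.2651; Maintenance 0.3288.
Proportional shares: Logistics 7,185.11; Packaging 9,767.43; Shipping 11,065.20; Maintenance 13,722.26.
At nearest $10: Logistics $7,190; Packaging $9,770; Shipping $11,070; Maintenance $13,720. Sum = $41,750.
Difference $41,740 − $41,750 = −$10 applied to largest allocation (Maintenance): Maintenance becomes $13,710.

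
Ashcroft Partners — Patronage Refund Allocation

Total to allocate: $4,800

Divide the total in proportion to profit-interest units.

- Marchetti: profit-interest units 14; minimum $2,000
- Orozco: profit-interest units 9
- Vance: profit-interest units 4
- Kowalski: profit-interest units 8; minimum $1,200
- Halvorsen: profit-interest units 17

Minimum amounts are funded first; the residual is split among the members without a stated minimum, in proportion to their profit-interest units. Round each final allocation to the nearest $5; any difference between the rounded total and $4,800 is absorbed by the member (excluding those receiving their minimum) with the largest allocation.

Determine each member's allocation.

Minimums first: Marchetti $2,000; Kowalski $1,200. Residual $1,600.
Residual split over remaining profit-interest units 30: Orozco 480.00 → $480; Vance 213.33 → $215; Halvorsen 906.67 → $905.

Marchetti: $2,000; Orozco: $480; Vance: $215; Kowalski: $1,200; Halvorsen: $905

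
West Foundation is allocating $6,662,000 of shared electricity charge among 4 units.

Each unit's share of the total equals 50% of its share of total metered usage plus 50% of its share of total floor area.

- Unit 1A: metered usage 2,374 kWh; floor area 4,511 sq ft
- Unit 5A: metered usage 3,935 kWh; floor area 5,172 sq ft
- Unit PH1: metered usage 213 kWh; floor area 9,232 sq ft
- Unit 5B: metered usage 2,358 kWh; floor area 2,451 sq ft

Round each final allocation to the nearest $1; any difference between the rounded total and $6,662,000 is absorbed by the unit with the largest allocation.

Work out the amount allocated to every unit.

Metered usage total 8,880; floor area total 21,366.
Combined weights (50% metered usage + 50% floor area): Unit 1A 0.2392; Unit 5A 0.3426; Unit PH1 0.2280; Unit 5B 0.1901.
Unrounded shares: Unit 1A 1,593,790.81; Unit 5A 2,282,392.76; Unit PH1 1,519,185.33; Unit 5B 1,266,631.10.
At nearest $1: Unit 1A $1,593,791; Unit 5A $2,282,393; Unit PH1 $1,519,185; Unit 5B $1,266,631. Sum = $6,662,000.
Sum already equals the total — no adjustment.

Unit 1A: $1,593,791 · Unit 5A: $2,282,393 · Unit PH1: $1,519,185 · Unit 5B: $1,266,631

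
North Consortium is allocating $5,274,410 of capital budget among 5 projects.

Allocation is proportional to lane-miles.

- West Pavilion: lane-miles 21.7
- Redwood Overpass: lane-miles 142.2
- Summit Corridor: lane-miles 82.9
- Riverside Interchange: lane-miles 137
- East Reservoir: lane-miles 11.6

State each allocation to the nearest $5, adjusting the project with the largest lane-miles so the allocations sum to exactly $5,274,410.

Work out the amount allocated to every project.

Combined lane-miles = 21.7 + 142.2 + 82.9 + 137 + 11.6 = 395.4.
Unrounded shares: West Pavilion 289,465.60; Redwood Overpass 1,896,866.72; Summit Corridor 1,105,838.62; Riverside Interchange 1,827,501.69; East Reservoir 154,737.37.
At nearest $5: West Pavilion $289,465; Redwood Overpass $1,896,865; Summit Corridor $1,105,840; Riverside Interchange $1,827,500; East Reservoir $154,735. Sum = $5,274,405.
Difference $5,274,410 − $5,274,405 = +$5 applied to largest lane-miles (Redwood Overpass): Redwood Overpass becomes $1,896,870.

West Pavilion: $289,465; Redwood Overpass: $1,896,870; Summit Corridor: $1,105,840; Riverside Interchange: $1,827,500; East Reservoir: $154,735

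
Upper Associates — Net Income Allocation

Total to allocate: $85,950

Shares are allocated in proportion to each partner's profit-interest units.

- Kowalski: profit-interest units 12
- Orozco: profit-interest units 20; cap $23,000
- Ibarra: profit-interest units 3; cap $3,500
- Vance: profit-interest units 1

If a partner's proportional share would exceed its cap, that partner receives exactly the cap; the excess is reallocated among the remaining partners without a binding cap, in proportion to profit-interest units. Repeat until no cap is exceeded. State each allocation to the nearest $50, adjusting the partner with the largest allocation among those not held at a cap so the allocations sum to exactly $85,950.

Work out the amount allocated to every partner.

Profit-interest units total: 36.
Unconstrained shares: Kowalski 28,650.00; Orozco 47,750.00; Ibarra 7,162.50; Vance 2,387.50.
Capped: Orozco ($23,000), Ibarra ($3,500); remaining pool $59,450 reallocated over remaining profit-interest units 13.
Redistributed shares: Kowalski 54,876.92 → $54,900; Vance 4,573.08 → $4,550.

Kowalski: $54,900 | Orozco: $23,000 | Ibarra: $3,500 | Vance: $4,550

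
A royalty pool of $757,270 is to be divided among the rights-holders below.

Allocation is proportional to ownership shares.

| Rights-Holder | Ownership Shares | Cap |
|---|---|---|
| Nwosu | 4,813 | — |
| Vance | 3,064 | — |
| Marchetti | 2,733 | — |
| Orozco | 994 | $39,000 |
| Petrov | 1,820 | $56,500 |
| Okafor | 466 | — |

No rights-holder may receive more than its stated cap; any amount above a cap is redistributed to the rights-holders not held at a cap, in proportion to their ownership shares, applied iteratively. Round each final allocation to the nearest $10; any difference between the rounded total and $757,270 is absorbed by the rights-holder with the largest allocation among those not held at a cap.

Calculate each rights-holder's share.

Sum of ownership shares: 13,890.
Pro-rata shares before constraints: Nwosu 262,400.32; Vance 167,046.46; Marchetti 149,000.64; Orozco 54,191.96; Petrov 99,224.72; Okafor 25,405.89.
Cap binds for Orozco ($39,000), Petrov ($56,500); remaining pool $661,770 reallocated over remaining ownership shares 11,076.
Shares after redistribution: Nwosu 287,567.62 → $287,570; Vance 183,068.19 → $183,070; Marchetti 163,291.57 → $163,290; Okafor 27,842.62 → $27,840.

Nwosu: $287,570 · Vance: $183,070 · Marchetti: $163,290 · Orozco: $39,000 · Petrov: $56,500 · Okafor: $27,840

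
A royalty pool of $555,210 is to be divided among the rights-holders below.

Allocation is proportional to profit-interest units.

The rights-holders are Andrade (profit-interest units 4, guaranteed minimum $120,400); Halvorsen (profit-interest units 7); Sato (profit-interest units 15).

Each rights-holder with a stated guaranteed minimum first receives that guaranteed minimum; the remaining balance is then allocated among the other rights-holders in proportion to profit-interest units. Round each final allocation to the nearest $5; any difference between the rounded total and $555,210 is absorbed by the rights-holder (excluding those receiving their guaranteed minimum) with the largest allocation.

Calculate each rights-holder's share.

Guaranteed amounts: Andrade $120,400. Balance $434,810.
Balance split over remaining profit-interest units 22: Halvorsen 138,348.64 → $138,350; Sato 296,461.36 → $296,460.

Andrade: $120,400 | Halvorsen: $138,350 | Sato: $296,460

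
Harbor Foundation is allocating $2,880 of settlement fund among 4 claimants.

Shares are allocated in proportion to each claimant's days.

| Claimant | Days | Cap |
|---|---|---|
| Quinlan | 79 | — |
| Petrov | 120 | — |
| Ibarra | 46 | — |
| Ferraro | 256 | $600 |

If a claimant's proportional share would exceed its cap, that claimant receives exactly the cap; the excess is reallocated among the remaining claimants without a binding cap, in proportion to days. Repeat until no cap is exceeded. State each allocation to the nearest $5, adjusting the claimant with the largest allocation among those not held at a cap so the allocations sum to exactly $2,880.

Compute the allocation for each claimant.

Sum of days: 501.
Unconstrained shares: Quinlan 454.13; Petrov 689.82; Ibarra 264.43; Ferraro 1,471.62.
Capped: Ferraro ($600); balance $2,280 reallocated over remaining days 245.
Redistributed shares: Quinlan 735.18 → $735; Petrov 1,116.73 → $1,115; Ibarra 428.08 → $430.

Quinlan: $735 · Petrov: $1,115 · Ibarra: $430 · Ferraro: $600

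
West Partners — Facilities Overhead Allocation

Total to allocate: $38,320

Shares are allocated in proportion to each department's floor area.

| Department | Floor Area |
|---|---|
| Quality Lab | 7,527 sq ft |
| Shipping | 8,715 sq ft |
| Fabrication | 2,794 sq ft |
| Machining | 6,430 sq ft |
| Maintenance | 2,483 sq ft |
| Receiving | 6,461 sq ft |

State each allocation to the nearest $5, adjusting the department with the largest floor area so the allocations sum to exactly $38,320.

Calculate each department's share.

Quality Lab: $8,380 | Shipping: $9,710 | Fabrication: $3,110 | Machining: $7,160 | Maintenance: $2,765 | Receiving: $7,195

Floor area total: 34,410.
Unrounded shares: Quality Lab 7,527/34,410 × $38,320 = 8,382.29; Shipping 8,715/34,410 × $38,320 = 9,705.28; Fabrication 2,794/34,410 × $38,320 = 3,111.48; Machining 6,430/34,410 × $38,320 = 7,160.64; Maintenance 2,483/34,410 × $38,320 = 2,765.14; Receiving 6,461/34,410 × $38,320 = 7,195.16.
Rounded to nearest $5: Quality Lab $8,380; Shipping $9,705; Fabrication $3,110; Machining $7,160; Maintenance $2,765; Receiving $7,195. Sum = $38,315.
Difference $38,320 − $38,315 = +$5 applied to largest floor area (Shipping): Shipping becomes $9,710.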